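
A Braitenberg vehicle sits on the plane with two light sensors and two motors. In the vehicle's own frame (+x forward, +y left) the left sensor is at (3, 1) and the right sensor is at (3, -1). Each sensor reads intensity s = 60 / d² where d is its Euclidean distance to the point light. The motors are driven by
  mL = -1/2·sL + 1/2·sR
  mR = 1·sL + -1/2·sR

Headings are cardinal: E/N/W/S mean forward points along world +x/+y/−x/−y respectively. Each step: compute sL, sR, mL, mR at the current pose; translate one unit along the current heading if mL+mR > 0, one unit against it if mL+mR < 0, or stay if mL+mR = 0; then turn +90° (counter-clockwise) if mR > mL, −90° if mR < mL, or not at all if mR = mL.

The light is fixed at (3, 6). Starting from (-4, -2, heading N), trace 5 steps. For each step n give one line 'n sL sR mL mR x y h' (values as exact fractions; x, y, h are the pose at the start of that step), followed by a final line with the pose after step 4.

0 60/89 60/61 840/5429 990/5429 -4 -2 N
1 15/41 15/34 105/2788 405/2788 -4 -1 W
2 60/149 60/181 -960/26969 6390/26969 -5 -1 S
3 30/37 30/53 -240/1961 1035/1961 -5 -2 E
4 60/89 60/61 840/5429 990/5429 -4 -2 N
final -4 -1 W

n=0: pose=(-4,-2,N); sL=60/89, sR=60/61; mL=840/5429, mR=990/5429; mL+mR=30/89 → advance +1; mR−mL=150/5429 → turn +1·90°
n=1: pose=(-4,-1,W); sL=15/41, sR=15/34; mL=105/2788, mR=405/2788; mL+mR=15/82 → advance +1; mR−mL=75/697 → turn +1·90°
n=2: pose=(-5,-1,S); sL=60/149, sR=60/181; mL=-960/26969, mR=6390/26969; mL+mR=30/149 → advance +1; mR−mL=7350/26969 → turn +1·90°
n=3: pose=(-5,-2,E); sL=30/37, sR=30/53; mL=-240/1961, mR=1035/1961; mL+mR=15/37 → advance +1; mR−mL=1275/1961 → turn +1·90°
n=4: pose=(-4,-2,N); sL=60/89, sR=60/61; mL=840/5429, mR=990/5429; mL+mR=30/89 → advance +1; mR−mL=150/5429 → turn +1·90°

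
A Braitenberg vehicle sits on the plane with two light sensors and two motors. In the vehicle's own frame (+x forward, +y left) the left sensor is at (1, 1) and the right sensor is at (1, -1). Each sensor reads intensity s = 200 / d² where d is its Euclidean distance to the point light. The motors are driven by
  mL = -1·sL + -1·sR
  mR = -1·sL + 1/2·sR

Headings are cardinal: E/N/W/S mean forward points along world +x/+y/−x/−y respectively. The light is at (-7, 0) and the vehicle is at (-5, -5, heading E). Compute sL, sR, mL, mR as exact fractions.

8 40/9 -112/9 -52/9

left sensor world pos  = (-4, -4); dL² = 25
right sensor world pos = (-4, -6); dR² = 45
sL = 200/25 = 8
sR = 200/45 = 40/9
mL = -1·sL + -1·sR = -112/9
mR = -1·sL + 1/2·sR = -52/9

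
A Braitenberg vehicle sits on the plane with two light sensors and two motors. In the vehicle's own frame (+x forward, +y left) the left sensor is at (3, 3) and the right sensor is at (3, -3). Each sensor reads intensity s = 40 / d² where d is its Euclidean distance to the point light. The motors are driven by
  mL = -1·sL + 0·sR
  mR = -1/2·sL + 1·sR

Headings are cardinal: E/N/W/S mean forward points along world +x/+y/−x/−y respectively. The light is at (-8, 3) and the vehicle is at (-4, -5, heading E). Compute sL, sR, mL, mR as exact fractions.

left sensor world pos  = (-1, -2); dL² = 74
right sensor world pos = (-1, -8); dR² = 170
sL = 40/74 = 20/37
sR = 40/170 = 4/17
mL = -1·sL + 0·sR = -20/37
mR = -1/2·sL + 1·sR = -22/629

20/37 4/17 -20/37 -22/629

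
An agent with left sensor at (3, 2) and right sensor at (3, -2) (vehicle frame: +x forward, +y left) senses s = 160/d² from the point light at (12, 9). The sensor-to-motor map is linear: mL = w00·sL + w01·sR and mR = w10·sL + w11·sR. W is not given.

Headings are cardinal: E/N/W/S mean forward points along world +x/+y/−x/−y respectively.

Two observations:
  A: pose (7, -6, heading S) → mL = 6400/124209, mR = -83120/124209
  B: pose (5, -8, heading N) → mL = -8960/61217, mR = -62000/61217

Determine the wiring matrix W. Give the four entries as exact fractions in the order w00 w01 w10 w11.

obs A: pose=(7,-6,S) → sL=160/333, sR=160/373, mL=6400/124209, mR=-83120/124209
obs B: pose=(5,-8,N) → sL=160/277, sR=160/221, mL=-8960/61217, mR=-62000/61217
sensor matrix S = [[160/333, 160/373], [160/277, 160/221]]; det S = 761036800/7603702353
solve [mL_A; mL_B] = S·[w00; w01] and [mR_A; mR_B] = S·[w10; w11]:
  w00 = 1, w01 = -1, w10 = -1/2, w11 = -1

1 -1 -1/2 -1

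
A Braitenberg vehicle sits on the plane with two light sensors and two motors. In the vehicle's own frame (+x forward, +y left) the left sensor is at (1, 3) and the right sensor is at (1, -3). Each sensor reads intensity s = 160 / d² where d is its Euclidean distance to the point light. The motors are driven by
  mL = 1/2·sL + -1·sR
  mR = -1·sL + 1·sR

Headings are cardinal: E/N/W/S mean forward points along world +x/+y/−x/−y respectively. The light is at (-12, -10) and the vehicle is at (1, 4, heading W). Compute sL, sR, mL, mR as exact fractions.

32/53 160/433 -1552/22949 -5376/22949

left sensor world pos  = (0, 1); dL² = 265
right sensor world pos = (0, 7); dR² = 433
sL = 160/265 = 32/53
sR = 160/433 = 160/433
mL = 1/2·sL + -1·sR = -1552/22949
mR = -1·sL + 1·sR = -5376/22949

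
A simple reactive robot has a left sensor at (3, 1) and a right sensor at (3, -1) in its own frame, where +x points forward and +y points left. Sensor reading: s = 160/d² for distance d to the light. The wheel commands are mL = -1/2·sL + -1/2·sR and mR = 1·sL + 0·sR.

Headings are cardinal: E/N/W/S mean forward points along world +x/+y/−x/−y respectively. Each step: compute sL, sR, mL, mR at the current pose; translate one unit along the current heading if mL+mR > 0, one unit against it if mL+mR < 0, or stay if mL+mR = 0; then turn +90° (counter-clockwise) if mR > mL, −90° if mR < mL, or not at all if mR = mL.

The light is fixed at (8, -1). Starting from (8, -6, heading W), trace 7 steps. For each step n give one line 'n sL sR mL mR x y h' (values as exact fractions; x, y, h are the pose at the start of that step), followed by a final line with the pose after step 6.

n=0: pose=(8,-6,W); sL=32/9, sR=32/5; mL=-224/45, mR=32/9; mL+mR=-64/45 → advance -1; mR−mL=128/15 → turn +1·90°
n=1: pose=(9,-6,S); sL=40/17, sR=5/2; mL=-165/68, mR=40/17; mL+mR=-5/68 → advance -1; mR−mL=325/68 → turn +1·90°
n=2: pose=(9,-5,E); sL=32/5, sR=160/41; mL=-1056/205, mR=32/5; mL+mR=256/205 → advance +1; mR−mL=2368/205 → turn +1·90°
n=3: pose=(10,-5,N); sL=80, sR=16; mL=-48, mR=80; mL+mR=32 → advance +1; mR−mL=128 → turn +1·90°
n=4: pose=(10,-4,W); sL=160/17, sR=32; mL=-352/17, mR=160/17; mL+mR=-192/17 → advance -1; mR−mL=512/17 → turn +1·90°
n=5: pose=(11,-4,S); sL=40/13, sR=4; mL=-46/13, mR=40/13; mL+mR=-6/13 → advance -1; mR−mL=86/13 → turn +1·90°
n=6: pose=(11,-3,E); sL=160/37, sR=32/9; mL=-1312/333, mR=160/37; mL+mR=128/333 → advance +1; mR−mL=2752/333 → turn +1·90°

0 32/9 32/5 -224/45 32/9 8 -6 W
1 40/17 5/2 -165/68 40/17 9 -6 S
2 32/5 160/41 -1056/205 32/5 9 -5 E
3 80 16 -48 80 10 -5 N
4 160/17 32 -352/17 160/17 10 -4 W
5 40/13 4 -46/13 40/13 11 -4 S
6 160/37 32/9 -1312/333 160/37 11 -3 E
final 12 -3 N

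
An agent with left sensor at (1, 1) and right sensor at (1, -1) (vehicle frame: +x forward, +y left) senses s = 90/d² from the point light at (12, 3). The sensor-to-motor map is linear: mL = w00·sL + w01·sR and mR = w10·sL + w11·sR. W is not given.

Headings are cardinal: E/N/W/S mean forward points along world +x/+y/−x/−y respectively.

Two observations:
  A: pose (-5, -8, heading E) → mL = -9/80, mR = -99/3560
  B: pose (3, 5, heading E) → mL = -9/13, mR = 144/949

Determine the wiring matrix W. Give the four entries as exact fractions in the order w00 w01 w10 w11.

0 -1/2 -1 1

obs A: pose=(-5,-8,E) → sL=45/178, sR=9/40, mL=-9/80, mR=-99/3560
obs B: pose=(3,5,E) → sL=90/73, sR=18/13, mL=-9/13, mR=144/949
sensor matrix S = [[45/178, 9/40], [90/73, 18/13]]; det S = 24543/337844
solve [mL_A; mL_B] = S·[w00; w01] and [mR_A; mR_B] = S·[w10; w11]:
  w00 = 0, w01 = -1/2, w10 = -1, w11 = 1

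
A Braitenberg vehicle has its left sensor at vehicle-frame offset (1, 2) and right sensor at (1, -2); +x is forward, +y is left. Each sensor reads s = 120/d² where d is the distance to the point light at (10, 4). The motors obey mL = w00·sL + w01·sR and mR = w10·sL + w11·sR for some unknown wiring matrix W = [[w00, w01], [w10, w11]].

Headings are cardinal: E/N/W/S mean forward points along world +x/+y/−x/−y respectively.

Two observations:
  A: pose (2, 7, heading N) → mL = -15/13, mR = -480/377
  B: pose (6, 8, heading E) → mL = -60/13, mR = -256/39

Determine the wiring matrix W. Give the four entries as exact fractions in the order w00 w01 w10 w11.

obs A: pose=(2,7,N) → sL=30/29, sR=30/13, mL=-15/13, mR=-480/377
obs B: pose=(6,8,E) → sL=8/3, sR=120/13, mL=-60/13, mR=-256/39
sensor matrix S = [[30/29, 30/13], [8/3, 120/13]]; det S = 1280/377
solve [mL_A; mL_B] = S·[w00; w01] and [mR_A; mR_B] = S·[w10; w11]:
  w00 = 0, w01 = -1/2, w10 = 1, w11 = -1

0 -1/2 1 -1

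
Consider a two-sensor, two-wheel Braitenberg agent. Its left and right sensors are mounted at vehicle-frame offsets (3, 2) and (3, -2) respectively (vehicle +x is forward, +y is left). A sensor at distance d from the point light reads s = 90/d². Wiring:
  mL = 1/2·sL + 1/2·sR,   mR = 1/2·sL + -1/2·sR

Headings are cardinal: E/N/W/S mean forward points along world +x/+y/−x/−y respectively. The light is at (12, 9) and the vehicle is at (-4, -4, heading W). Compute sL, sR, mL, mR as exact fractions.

left sensor world pos  = (-7, -6); dL² = 586
right sensor world pos = (-7, -2); dR² = 482
sL = 90/586 = 45/293
sR = 90/482 = 45/241
mL = 1/2·sL + 1/2·sR = 12015/70613
mR = 1/2·sL + -1/2·sR = -1170/70613

45/293 45/241 12015/70613 -1170/70613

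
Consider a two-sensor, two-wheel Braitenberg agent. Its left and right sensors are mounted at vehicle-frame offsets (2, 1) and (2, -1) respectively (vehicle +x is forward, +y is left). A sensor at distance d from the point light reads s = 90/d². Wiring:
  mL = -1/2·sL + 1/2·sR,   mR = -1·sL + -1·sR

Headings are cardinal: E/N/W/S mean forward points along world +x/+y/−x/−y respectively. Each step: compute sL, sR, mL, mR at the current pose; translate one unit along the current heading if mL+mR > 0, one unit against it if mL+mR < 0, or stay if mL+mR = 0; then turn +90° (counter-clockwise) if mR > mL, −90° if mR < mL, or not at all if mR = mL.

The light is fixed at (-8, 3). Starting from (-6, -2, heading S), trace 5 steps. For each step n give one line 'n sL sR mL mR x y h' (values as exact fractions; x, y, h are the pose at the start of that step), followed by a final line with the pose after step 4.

0 45/29 9/5 18/145 -486/145 -6 -2 S
1 18/5 10 16/5 -68/5 -6 -1 W
2 45/4 9/2 -27/8 -63/4 -5 -1 N
3 90/41 90/61 -900/2501 -9180/2501 -5 -2 E
4 45/29 9/5 18/145 -486/145 -6 -2 S
final -6 -1 W

n=0: pose=(-6,-2,S); sL=45/29, sR=9/5; mL=18/145, mR=-486/145; mL+mR=-468/145 → advance -1; mR−mL=-504/145 → turn -1·90°
n=1: pose=(-6,-1,W); sL=18/5, sR=10; mL=16/5, mR=-68/5; mL+mR=-52/5 → advance -1; mR−mL=-84/5 → turn -1·90°
n=2: pose=(-5,-1,N); sL=45/4, sR=9/2; mL=-27/8, mR=-63/4; mL+mR=-153/8 → advance -1; mR−mL=-99/8 → turn -1·90°
n=3: pose=(-5,-2,E); sL=90/41, sR=90/61; mL=-900/2501, mR=-9180/2501; mL+mR=-10080/2501 → advance -1; mR−mL=-8280/2501 → turn -1·90°
n=4: pose=(-6,-2,S); sL=45/29, sR=9/5; mL=18/145, mR=-486/145; mL+mR=-468/145 → advance -1; mR−mL=-504/145 → turn -1·90°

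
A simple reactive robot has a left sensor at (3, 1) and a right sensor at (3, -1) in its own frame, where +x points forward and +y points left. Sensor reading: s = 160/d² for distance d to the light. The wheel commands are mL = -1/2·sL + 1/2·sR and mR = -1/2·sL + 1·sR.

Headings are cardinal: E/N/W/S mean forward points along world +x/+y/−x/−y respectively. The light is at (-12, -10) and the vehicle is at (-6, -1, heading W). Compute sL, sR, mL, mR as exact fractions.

left sensor world pos  = (-9, -2); dL² = 73
right sensor world pos = (-9, 0); dR² = 109
sL = 160/73 = 160/73
sR = 160/109 = 160/109
mL = -1/2·sL + 1/2·sR = -2880/7957
mR = -1/2·sL + 1·sR = 2960/7957

160/73 160/109 -2880/7957 2960/7957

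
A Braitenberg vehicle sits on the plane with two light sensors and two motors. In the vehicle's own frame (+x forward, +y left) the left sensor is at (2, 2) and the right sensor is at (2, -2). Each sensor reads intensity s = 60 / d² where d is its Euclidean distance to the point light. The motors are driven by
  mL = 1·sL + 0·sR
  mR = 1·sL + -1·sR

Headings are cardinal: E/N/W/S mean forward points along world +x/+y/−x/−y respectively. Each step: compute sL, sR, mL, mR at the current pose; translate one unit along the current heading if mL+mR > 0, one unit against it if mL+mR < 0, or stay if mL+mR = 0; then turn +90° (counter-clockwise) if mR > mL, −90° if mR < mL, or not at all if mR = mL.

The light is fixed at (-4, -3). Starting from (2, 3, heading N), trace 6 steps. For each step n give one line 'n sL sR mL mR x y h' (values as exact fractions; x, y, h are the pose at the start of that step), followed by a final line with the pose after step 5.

0 3/4 15/32 3/4 9/32 2 3 N
1 12/29 60/89 12/29 -672/2581 2 4 E
2 30/53 6/5 30/53 -168/265 3 4 S
3 60/61 12/25 60/61 768/1525 3 5 W
4 15/29 15/41 15/29 180/1189 2 5 N
5 12/37 60/113 12/37 -864/4181 2 6 E
final 3 6 S

n=0: pose=(2,3,N); sL=3/4, sR=15/32; mL=3/4, mR=9/32; mL+mR=33/32 → advance +1; mR−mL=-15/32 → turn -1·90°
n=1: pose=(2,4,E); sL=12/29, sR=60/89; mL=12/29, mR=-672/2581; mL+mR=396/2581 → advance +1; mR−mL=-60/89 → turn -1·90°
n=2: pose=(3,4,S); sL=30/53, sR=6/5; mL=30/53, mR=-168/265; mL+mR=-18/265 → advance -1; mR−mL=-6/5 → turn -1·90°
n=3: pose=(3,5,W); sL=60/61, sR=12/25; mL=60/61, mR=768/1525; mL+mR=2268/1525 → advance +1; mR−mL=-12/25 → turn -1·90°
n=4: pose=(2,5,N); sL=15/29, sR=15/41; mL=15/29, mR=180/1189; mL+mR=795/1189 → advance +1; mR−mL=-15/41 → turn -1·90°
n=5: pose=(2,6,E); sL=12/37, sR=60/113; mL=12/37, mR=-864/4181; mL+mR=492/4181 → advance +1; mR−mL=-60/113 → turn -1·90°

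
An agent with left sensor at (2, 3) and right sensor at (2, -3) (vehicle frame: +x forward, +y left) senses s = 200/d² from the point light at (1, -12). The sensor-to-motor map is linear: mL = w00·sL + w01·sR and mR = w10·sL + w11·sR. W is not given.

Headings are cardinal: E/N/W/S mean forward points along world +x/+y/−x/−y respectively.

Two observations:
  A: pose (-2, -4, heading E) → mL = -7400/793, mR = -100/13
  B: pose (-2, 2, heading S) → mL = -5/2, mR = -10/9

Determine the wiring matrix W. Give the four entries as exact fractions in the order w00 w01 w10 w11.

obs A: pose=(-2,-4,E) → sL=100/61, sR=100/13, mL=-7400/793, mR=-100/13
obs B: pose=(-2,2,S) → sL=25/18, sR=10/9, mL=-5/2, mR=-10/9
sensor matrix S = [[100/61, 100/13], [25/18, 10/9]]; det S = -63250/7137
solve [mL_A; mL_B] = S·[w00; w01] and [mR_A; mR_B] = S·[w10; w11]:
  w00 = -1, w01 = -1, w10 = 0, w11 = -1

-1 -1 0 -1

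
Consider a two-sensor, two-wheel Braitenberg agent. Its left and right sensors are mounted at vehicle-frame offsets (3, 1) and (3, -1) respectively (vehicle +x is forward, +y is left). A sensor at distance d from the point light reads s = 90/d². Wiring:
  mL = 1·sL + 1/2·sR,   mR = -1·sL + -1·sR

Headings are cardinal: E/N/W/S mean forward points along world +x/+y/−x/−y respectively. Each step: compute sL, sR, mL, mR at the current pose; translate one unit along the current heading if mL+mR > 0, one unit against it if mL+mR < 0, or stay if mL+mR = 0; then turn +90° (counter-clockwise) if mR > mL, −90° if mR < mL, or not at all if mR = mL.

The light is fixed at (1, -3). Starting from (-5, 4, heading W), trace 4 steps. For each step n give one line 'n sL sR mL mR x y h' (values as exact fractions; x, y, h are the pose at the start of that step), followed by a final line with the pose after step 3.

0 10/13 18/29 407/377 -524/377 -5 4 W
1 45/68 45/58 1035/986 -2835/1972 -4 4 N
2 90/53 90/29 4995/1537 -7380/1537 -4 3 E
3 45/17 45/29 3375/986 -2070/493 -5 3 S
final -5 4 W

n=0: pose=(-5,4,W); sL=10/13, sR=18/29; mL=407/377, mR=-524/377; mL+mR=-9/29 → advance -1; mR−mL=-931/377 → turn -1·90°
n=1: pose=(-4,4,N); sL=45/68, sR=45/58; mL=1035/986, mR=-2835/1972; mL+mR=-45/116 → advance -1; mR−mL=-4905/1972 → turn -1·90°
n=2: pose=(-4,3,E); sL=90/53, sR=90/29; mL=4995/1537, mR=-7380/1537; mL+mR=-45/29 → advance -1; mR−mL=-12375/1537 → turn -1·90°
n=3: pose=(-5,3,S); sL=45/17, sR=45/29; mL=3375/986, mR=-2070/493; mL+mR=-45/58 → advance -1; mR−mL=-7515/986 → turn -1·90°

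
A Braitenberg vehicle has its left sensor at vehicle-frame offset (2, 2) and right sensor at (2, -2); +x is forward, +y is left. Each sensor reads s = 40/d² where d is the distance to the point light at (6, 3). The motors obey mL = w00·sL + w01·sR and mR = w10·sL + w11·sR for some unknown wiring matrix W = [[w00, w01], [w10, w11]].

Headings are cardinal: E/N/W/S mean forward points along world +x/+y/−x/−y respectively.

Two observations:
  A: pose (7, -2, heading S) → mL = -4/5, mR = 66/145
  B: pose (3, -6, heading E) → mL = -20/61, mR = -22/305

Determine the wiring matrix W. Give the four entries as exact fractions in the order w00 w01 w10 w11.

obs A: pose=(7,-2,S) → sL=20/29, sR=4/5, mL=-4/5, mR=66/145
obs B: pose=(3,-6,E) → sL=4/5, sR=20/61, mL=-20/61, mR=-22/305
sensor matrix S = [[20/29, 4/5], [4/5, 20/61]]; det S = -18304/44225
solve [mL_A; mL_B] = S·[w00; w01] and [mR_A; mR_B] = S·[w10; w11]:
  w00 = 0, w01 = -1, w10 = -1/2, w11 = 1

0 -1 -1/2 1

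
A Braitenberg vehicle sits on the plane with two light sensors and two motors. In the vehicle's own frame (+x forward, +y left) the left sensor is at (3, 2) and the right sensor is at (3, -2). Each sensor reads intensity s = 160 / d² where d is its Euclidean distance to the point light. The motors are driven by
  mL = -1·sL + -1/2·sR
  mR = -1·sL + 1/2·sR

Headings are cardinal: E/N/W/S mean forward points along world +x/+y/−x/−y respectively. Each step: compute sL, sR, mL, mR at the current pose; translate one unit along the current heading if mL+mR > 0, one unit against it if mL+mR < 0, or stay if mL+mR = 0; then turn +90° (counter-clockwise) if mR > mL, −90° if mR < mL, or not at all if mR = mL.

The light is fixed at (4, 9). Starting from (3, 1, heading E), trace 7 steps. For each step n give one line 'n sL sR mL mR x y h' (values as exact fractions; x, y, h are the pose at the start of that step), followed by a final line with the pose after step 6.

n=0: pose=(3,1,E); sL=4, sR=20/13; mL=-62/13, mR=-42/13; mL+mR=-8 → advance -1; mR−mL=20/13 → turn +1·90°
n=1: pose=(2,1,N); sL=160/41, sR=32/5; mL=-1456/205, mR=-144/205; mL+mR=-320/41 → advance -1; mR−mL=32/5 → turn +1·90°
n=2: pose=(2,0,W); sL=80/73, sR=80/37; mL=-5880/2701, mR=-40/2701; mL+mR=-160/73 → advance -1; mR−mL=80/37 → turn +1·90°
n=3: pose=(3,0,S); sL=32/29, sR=160/153; mL=-7216/4437, mR=-2576/4437; mL+mR=-64/29 → advance -1; mR−mL=160/153 → turn +1·90°
n=4: pose=(3,1,E); sL=4, sR=20/13; mL=-62/13, mR=-42/13; mL+mR=-8 → advance -1; mR−mL=20/13 → turn +1·90°
n=5: pose=(2,1,N); sL=160/41, sR=32/5; mL=-1456/205, mR=-144/205; mL+mR=-320/41 → advance -1; mR−mL=32/5 → turn +1·90°
n=6: pose=(2,0,W); sL=80/73, sR=80/37; mL=-5880/2701, mR=-40/2701; mL+mR=-160/73 → advance -1; mR−mL=80/37 → turn +1·90°

0 4 20/13 -62/13 -42/13 3 1 E
1 160/41 32/5 -1456/205 -144/205 2 1 N
2 80/73 80/37 -5880/2701 -40/2701 2 0 W
3 32/29 160/153 -7216/4437 -2576/4437 3 0 S
4 4 20/13 -62/13 -42/13 3 1 E
5 160/41 32/5 -1456/205 -144/205 2 1 N
6 80/73 80/37 -5880/2701 -40/2701 2 0 W
final 3 0 S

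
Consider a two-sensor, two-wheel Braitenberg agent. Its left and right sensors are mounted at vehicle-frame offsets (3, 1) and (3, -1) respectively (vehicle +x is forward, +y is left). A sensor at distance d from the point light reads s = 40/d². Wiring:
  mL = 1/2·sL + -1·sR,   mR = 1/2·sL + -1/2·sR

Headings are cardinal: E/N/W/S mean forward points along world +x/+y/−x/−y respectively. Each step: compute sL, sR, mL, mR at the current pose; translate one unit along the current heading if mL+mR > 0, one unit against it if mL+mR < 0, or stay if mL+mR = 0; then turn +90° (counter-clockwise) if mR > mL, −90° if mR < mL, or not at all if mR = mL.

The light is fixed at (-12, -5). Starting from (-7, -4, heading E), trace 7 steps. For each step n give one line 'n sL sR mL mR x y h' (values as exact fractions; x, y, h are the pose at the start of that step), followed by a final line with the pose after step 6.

n=0: pose=(-7,-4,E); sL=10/17, sR=5/8; mL=-45/136, mR=-5/272; mL+mR=-95/272 → advance -1; mR−mL=5/16 → turn +1·90°
n=1: pose=(-8,-4,N); sL=8/5, sR=40/41; mL=-36/205, mR=64/205; mL+mR=28/205 → advance +1; mR−mL=20/41 → turn +1·90°
n=2: pose=(-8,-3,W); sL=20, sR=4; mL=6, mR=8; mL+mR=14 → advance +1; mR−mL=2 → turn +1·90°
n=3: pose=(-9,-3,S); sL=40/17, sR=8; mL=-116/17, mR=-48/17; mL+mR=-164/17 → advance -1; mR−mL=4 → turn +1·90°
n=4: pose=(-9,-2,E); sL=10/13, sR=1; mL=-8/13, mR=-3/26; mL+mR=-19/26 → advance -1; mR−mL=1/2 → turn +1·90°
n=5: pose=(-10,-2,N); sL=40/37, sR=8/9; mL=-116/333, mR=32/333; mL+mR=-28/111 → advance -1; mR−mL=4/9 → turn +1·90°
n=6: pose=(-10,-3,W); sL=20, sR=4; mL=6, mR=8; mL+mR=14 → advance +1; mR−mL=2 → turn +1·90°

0 10/17 5/8 -45/136 -5/272 -7 -4 E
1 8/5 40/41 -36/205 64/205 -8 -4 N
2 20 4 6 8 -8 -3 W
3 40/17 8 -116/17 -48/17 -9 -3 S
4 10/13 1 -8/13 -3/26 -9 -2 E
5 40/37 8/9 -116/333 32/333 -10 -2 N
6 20 4 6 8 -10 -3 W
final -11 -3 S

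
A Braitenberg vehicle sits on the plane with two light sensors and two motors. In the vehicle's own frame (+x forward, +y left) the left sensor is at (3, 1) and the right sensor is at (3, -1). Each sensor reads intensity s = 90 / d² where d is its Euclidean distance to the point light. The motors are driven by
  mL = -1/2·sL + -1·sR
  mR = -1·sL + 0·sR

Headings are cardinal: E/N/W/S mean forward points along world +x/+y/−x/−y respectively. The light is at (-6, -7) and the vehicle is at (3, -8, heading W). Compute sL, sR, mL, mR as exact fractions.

left sensor world pos  = (0, -9); dL² = 40
right sensor world pos = (0, -7); dR² = 36
sL = 90/40 = 9/4
sR = 90/36 = 5/2
mL = -1/2·sL + -1·sR = -29/8
mR = -1·sL + 0·sR = -9/4

9/4 5/2 -29/8 -9/4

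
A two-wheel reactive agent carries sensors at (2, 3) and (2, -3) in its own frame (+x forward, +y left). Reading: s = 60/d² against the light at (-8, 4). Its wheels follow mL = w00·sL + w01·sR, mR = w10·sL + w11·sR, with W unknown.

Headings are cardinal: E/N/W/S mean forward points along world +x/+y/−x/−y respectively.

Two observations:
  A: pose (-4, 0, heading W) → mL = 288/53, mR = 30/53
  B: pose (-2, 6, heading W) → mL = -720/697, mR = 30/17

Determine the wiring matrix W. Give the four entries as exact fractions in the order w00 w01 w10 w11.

-1/2 1/2 1/2 0

obs A: pose=(-4,0,W) → sL=60/53, sR=12, mL=288/53, mR=30/53
obs B: pose=(-2,6,W) → sL=60/17, sR=60/41, mL=-720/697, mR=30/17
sensor matrix S = [[60/53, 12], [60/17, 60/41]]; det S = -1503360/36941
solve [mL_A; mL_B] = S·[w00; w01] and [mR_A; mR_B] = S·[w10; w11]:
  w00 = -1/2, w01 = 1/2, w10 = 1/2, w11 = 0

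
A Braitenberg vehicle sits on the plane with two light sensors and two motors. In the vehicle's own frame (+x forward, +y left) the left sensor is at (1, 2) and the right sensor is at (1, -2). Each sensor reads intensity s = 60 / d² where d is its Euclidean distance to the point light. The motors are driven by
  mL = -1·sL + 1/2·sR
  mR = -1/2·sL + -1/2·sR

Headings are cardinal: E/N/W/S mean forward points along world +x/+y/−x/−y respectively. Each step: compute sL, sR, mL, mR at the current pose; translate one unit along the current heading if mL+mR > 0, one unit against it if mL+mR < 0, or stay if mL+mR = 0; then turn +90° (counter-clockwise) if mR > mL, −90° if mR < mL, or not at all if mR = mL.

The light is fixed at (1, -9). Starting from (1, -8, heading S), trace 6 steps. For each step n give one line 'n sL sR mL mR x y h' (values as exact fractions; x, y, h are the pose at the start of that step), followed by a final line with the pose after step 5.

0 15 15 -15/2 -15 1 -8 S
1 60 60/17 -990/17 -540/17 1 -7 W
2 6 30 9 -18 2 -7 S
3 60 12/5 -294/5 -156/5 2 -6 W
4 3 15 9/2 -9 3 -6 S
5 12 60/37 -414/37 -252/37 3 -5 W
final 4 -5 S

n=0: pose=(1,-8,S); sL=15, sR=15; mL=-15/2, mR=-15; mL+mR=-45/2 → advance -1; mR−mL=-15/2 → turn -1·90°
n=1: pose=(1,-7,W); sL=60, sR=60/17; mL=-990/17, mR=-540/17; mL+mR=-90 → advance -1; mR−mL=450/17 → turn +1·90°
n=2: pose=(2,-7,S); sL=6, sR=30; mL=9, mR=-18; mL+mR=-9 → advance -1; mR−mL=-27 → turn -1·90°
n=3: pose=(2,-6,W); sL=60, sR=12/5; mL=-294/5, mR=-156/5; mL+mR=-90 → advance -1; mR−mL=138/5 → turn +1·90°
n=4: pose=(3,-6,S); sL=3, sR=15; mL=9/2, mR=-9; mL+mR=-9/2 → advance -1; mR−mL=-27/2 → turn -1·90°
n=5: pose=(3,-5,W); sL=12, sR=60/37; mL=-414/37, mR=-252/37; mL+mR=-18 → advance -1; mR−mL=162/37 → turn +1·90°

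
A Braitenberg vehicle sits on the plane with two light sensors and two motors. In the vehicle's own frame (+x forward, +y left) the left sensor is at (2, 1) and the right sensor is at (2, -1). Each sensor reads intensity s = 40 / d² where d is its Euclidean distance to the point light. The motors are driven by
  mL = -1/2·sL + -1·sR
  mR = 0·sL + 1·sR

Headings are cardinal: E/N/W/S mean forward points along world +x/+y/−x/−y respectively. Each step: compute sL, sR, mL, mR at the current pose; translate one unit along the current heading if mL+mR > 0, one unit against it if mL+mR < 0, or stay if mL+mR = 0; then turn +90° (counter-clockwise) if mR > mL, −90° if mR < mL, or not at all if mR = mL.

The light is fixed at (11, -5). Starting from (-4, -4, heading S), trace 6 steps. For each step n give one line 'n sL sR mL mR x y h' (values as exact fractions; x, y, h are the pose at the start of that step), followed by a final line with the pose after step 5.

0 40/197 40/257 -13020/50629 40/257 -4 -4 S
1 20/89 4/17 -526/1513 4/17 -4 -3 E
2 8/61 40/241 -3404/14701 40/241 -5 -3 N
3 10/81 5/41 -610/3321 5/41 -5 -4 W
4 40/197 40/257 -13020/50629 40/257 -4 -4 S
5 20/89 4/17 -526/1513 4/17 -4 -3 E
final -5 -3 N

n=0: pose=(-4,-4,S); sL=40/197, sR=40/257; mL=-13020/50629, mR=40/257; mL+mR=-20/197 → advance -1; mR−mL=20900/50629 → turn +1·90°
n=1: pose=(-4,-3,E); sL=20/89, sR=4/17; mL=-526/1513, mR=4/17; mL+mR=-10/89 → advance -1; mR−mL=882/1513 → turn +1·90°
n=2: pose=(-5,-3,N); sL=8/61, sR=40/241; mL=-3404/14701, mR=40/241; mL+mR=-4/61 → advance -1; mR−mL=5844/14701 → turn +1·90°
n=3: pose=(-5,-4,W); sL=10/81, sR=5/41; mL=-610/3321, mR=5/41; mL+mR=-5/81 → advance -1; mR−mL=1015/3321 → turn +1·90°
n=4: pose=(-4,-4,S); sL=40/197, sR=40/257; mL=-13020/50629, mR=40/257; mL+mR=-20/197 → advance -1; mR−mL=20900/50629 → turn +1·90°
n=5: pose=(-4,-3,E); sL=20/89, sR=4/17; mL=-526/1513, mR=4/17; mL+mR=-10/89 → advance -1; mR−mL=882/1513 → turn +1·90°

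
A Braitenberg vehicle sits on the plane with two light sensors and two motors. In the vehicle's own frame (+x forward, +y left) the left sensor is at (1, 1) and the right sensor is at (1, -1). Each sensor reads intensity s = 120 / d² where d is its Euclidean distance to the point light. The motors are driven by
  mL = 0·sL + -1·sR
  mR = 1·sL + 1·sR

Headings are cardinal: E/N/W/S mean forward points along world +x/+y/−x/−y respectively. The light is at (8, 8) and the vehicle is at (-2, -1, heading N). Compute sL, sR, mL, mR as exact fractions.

24/37 24/29 -24/29 1584/1073

left sensor world pos  = (-3, 0); dL² = 185
right sensor world pos = (-1, 0); dR² = 145
sL = 120/185 = 24/37
sR = 120/145 = 24/29
mL = 0·sL + -1·sR = -24/29
mR = 1·sL + 1·sR = 1584/1073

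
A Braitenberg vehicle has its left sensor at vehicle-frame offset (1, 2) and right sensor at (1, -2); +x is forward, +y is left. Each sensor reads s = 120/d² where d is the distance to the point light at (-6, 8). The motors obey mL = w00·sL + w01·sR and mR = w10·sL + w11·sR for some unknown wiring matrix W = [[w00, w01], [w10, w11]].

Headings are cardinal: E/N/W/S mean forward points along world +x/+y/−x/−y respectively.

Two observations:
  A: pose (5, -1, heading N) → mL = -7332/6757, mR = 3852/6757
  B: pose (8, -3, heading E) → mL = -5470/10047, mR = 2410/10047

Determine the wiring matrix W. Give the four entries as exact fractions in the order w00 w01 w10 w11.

-1 -1/2 1 -1/2

obs A: pose=(5,-1,N) → sL=24/29, sR=120/233, mL=-7332/6757, mR=3852/6757
obs B: pose=(8,-3,E) → sL=20/51, sR=60/197, mL=-5470/10047, mR=2410/10047
sensor matrix S = [[24/29, 120/233], [20/51, 60/197]]; det S = 1133440/22629193
solve [mL_A; mL_B] = S·[w00; w01] and [mR_A; mR_B] = S·[w10; w11]:
  w00 = -1, w01 = -1/2, w10 = 1, w11 = -1/2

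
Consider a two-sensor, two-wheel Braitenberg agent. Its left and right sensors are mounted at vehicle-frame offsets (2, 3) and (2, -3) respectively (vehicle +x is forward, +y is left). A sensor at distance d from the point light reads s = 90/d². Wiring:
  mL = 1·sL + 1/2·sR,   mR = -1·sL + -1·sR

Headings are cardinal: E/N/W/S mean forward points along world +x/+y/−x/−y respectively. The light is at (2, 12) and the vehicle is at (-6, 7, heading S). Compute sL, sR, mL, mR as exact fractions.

left sensor world pos  = (-3, 5); dL² = 74
right sensor world pos = (-9, 5); dR² = 170
sL = 90/74 = 45/37
sR = 90/170 = 9/17
mL = 1·sL + 1/2·sR = 1863/1258
mR = -1·sL + -1·sR = -1098/629

45/37 9/17 1863/1258 -1098/629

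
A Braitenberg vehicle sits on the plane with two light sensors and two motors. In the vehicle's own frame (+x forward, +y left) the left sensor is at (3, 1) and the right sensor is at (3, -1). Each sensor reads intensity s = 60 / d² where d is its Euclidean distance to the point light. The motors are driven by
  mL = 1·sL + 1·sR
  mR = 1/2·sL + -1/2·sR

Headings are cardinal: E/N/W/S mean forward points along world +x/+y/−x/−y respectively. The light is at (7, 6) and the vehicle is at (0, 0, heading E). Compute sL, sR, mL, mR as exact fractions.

left sensor world pos  = (3, 1); dL² = 41
right sensor world pos = (3, -1); dR² = 65
sL = 60/41 = 60/41
sR = 60/65 = 12/13
mL = 1·sL + 1·sR = 1272/533
mR = 1/2·sL + -1/2·sR = 144/533

60/41 12/13 1272/533 144/533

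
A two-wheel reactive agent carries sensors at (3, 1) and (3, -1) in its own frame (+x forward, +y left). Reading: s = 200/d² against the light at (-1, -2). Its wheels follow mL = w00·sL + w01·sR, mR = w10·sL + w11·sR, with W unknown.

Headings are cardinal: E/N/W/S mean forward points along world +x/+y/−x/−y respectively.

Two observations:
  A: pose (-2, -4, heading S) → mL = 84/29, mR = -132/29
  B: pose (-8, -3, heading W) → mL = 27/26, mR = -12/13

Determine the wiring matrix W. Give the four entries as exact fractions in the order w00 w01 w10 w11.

-1/2 1 -1 1/2

obs A: pose=(-2,-4,S) → sL=8, sR=200/29, mL=84/29, mR=-132/29
obs B: pose=(-8,-3,W) → sL=25/13, sR=2, mL=27/26, mR=-12/13
sensor matrix S = [[8, 200/29], [25/13, 2]]; det S = 1032/377
solve [mL_A; mL_B] = S·[w00; w01] and [mR_A; mR_B] = S·[w10; w11]:
  w00 = -1/2, w01 = 1, w10 = -1, w11 = 1/2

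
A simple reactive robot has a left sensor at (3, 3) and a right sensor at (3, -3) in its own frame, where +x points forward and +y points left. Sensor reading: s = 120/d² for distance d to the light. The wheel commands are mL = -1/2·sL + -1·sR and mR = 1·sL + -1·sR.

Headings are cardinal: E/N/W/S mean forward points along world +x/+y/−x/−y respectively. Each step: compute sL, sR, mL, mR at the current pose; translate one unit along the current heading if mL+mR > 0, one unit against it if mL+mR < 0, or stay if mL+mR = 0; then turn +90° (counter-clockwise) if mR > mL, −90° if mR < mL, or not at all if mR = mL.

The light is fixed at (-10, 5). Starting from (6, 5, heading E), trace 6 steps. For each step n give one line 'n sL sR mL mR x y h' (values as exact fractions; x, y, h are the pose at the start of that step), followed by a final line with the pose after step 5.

0 12/37 12/37 -18/37 0 6 5 E
1 40/51 40/111 -1420/1887 800/1887 5 5 N
2 3/4 30/37 -351/296 -9/148 5 4 W
3 120/377 24/37 -11268/13949 -4608/13949 6 4 S
4 12/37 12/37 -18/37 0 6 5 E
5 40/51 40/111 -1420/1887 800/1887 5 5 N
final 5 4 W

n=0: pose=(6,5,E); sL=12/37, sR=12/37; mL=-18/37, mR=0; mL+mR=-18/37 → advance -1; mR−mL=18/37 → turn +1·90°
n=1: pose=(5,5,N); sL=40/51, sR=40/111; mL=-1420/1887, mR=800/1887; mL+mR=-620/1887 → advance -1; mR−mL=20/17 → turn +1·90°
n=2: pose=(5,4,W); sL=3/4, sR=30/37; mL=-351/296, mR=-9/148; mL+mR=-369/296 → advance -1; mR−mL=9/8 → turn +1·90°
n=3: pose=(6,4,S); sL=120/377, sR=24/37; mL=-11268/13949, mR=-4608/13949; mL+mR=-15876/13949 → advance -1; mR−mL=180/377 → turn +1·90°
n=4: pose=(6,5,E); sL=12/37, sR=12/37; mL=-18/37, mR=0; mL+mR=-18/37 → advance -1; mR−mL=18/37 → turn +1·90°
n=5: pose=(5,5,N); sL=40/51, sR=40/111; mL=-1420/1887, mR=800/1887; mL+mR=-620/1887 → advance -1; mR−mL=20/17 → turn +1·90°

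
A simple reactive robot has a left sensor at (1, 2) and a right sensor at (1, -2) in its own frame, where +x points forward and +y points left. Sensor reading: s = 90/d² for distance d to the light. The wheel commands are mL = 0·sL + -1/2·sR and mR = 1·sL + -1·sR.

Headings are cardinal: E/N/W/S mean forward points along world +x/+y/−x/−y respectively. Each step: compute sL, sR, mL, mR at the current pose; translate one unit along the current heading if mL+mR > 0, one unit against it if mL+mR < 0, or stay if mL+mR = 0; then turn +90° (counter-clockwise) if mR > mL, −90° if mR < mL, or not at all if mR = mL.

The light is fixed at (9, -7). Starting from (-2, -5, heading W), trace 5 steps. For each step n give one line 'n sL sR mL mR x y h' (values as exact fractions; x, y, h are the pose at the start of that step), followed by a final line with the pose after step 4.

0 5/8 9/16 -9/32 1/16 -2 -5 W
1 18/13 18/29 -9/29 288/377 -1 -5 S
2 1 45/41 -45/82 -4/41 -1 -6 E
3 90/173 18/17 -9/17 -1584/2941 -2 -6 N
4 45/52 45/52 -45/104 0 -2 -7 E
final -3 -7 N

n=0: pose=(-2,-5,W); sL=5/8, sR=9/16; mL=-9/32, mR=1/16; mL+mR=-7/32 → advance -1; mR−mL=11/32 → turn +1·90°
n=1: pose=(-1,-5,S); sL=18/13, sR=18/29; mL=-9/29, mR=288/377; mL+mR=171/377 → advance +1; mR−mL=405/377 → turn +1·90°
n=2: pose=(-1,-6,E); sL=1, sR=45/41; mL=-45/82, mR=-4/41; mL+mR=-53/82 → advance -1; mR−mL=37/82 → turn +1·90°
n=3: pose=(-2,-6,N); sL=90/173, sR=18/17; mL=-9/17, mR=-1584/2941; mL+mR=-3141/2941 → advance -1; mR−mL=-27/2941 → turn -1·90°
n=4: pose=(-2,-7,E); sL=45/52, sR=45/52; mL=-45/104, mR=0; mL+mR=-45/104 → advance -1; mR−mL=45/104 → turn +1·90°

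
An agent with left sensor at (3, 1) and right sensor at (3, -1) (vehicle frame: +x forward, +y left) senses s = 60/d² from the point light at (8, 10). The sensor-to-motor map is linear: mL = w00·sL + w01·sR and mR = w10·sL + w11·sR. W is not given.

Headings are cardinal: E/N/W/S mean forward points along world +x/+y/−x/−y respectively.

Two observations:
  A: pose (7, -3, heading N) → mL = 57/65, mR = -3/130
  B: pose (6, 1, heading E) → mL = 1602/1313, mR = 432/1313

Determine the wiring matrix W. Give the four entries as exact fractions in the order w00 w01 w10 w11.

obs A: pose=(7,-3,N) → sL=15/26, sR=3/5, mL=57/65, mR=-3/130
obs B: pose=(6,1,E) → sL=12/13, sR=60/101, mL=1602/1313, mR=432/1313
sensor matrix S = [[15/26, 3/5], [12/13, 60/101]]; det S = -1386/6565
solve [mL_A; mL_B] = S·[w00; w01] and [mR_A; mR_B] = S·[w10; w11]:
  w00 = 1, w01 = 1/2, w10 = 1, w11 = -1

1 1/2 1 -1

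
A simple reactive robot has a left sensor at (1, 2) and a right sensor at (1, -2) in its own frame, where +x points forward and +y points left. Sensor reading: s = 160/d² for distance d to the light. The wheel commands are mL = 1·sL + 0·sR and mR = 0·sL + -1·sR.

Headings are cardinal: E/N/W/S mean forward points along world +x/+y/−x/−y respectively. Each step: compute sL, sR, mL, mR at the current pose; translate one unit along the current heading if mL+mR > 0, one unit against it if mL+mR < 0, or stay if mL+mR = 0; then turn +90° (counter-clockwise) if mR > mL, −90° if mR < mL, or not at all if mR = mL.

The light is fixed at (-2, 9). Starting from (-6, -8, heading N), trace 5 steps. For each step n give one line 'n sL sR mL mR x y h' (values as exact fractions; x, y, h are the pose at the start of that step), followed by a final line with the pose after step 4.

n=0: pose=(-6,-8,N); sL=40/73, sR=8/13; mL=40/73, mR=-8/13; mL+mR=-64/949 → advance -1; mR−mL=-1104/949 → turn -1·90°
n=1: pose=(-6,-9,E); sL=32/53, sR=160/409; mL=32/53, mR=-160/409; mL+mR=4608/21677 → advance +1; mR−mL=-21568/21677 → turn -1·90°
n=2: pose=(-5,-9,S); sL=80/181, sR=80/193; mL=80/181, mR=-80/193; mL+mR=960/34933 → advance +1; mR−mL=-29920/34933 → turn -1·90°
n=3: pose=(-5,-10,W); sL=160/457, sR=32/61; mL=160/457, mR=-32/61; mL+mR=-4864/27877 → advance -1; mR−mL=-24384/27877 → turn -1·90°
n=4: pose=(-4,-10,N); sL=8/17, sR=40/81; mL=8/17, mR=-40/81; mL+mR=-32/1377 → advance -1; mR−mL=-1328/1377 → turn -1·90°

0 40/73 8/13 40/73 -8/13 -6 -8 N
1 32/53 160/409 32/53 -160/409 -6 -9 E
2 80/181 80/193 80/181 -80/193 -5 -9 S
3 160/457 32/61 160/457 -32/61 -5 -10 W
4 8/17 40/81 8/17 -40/81 -4 -10 N
final -4 -11 E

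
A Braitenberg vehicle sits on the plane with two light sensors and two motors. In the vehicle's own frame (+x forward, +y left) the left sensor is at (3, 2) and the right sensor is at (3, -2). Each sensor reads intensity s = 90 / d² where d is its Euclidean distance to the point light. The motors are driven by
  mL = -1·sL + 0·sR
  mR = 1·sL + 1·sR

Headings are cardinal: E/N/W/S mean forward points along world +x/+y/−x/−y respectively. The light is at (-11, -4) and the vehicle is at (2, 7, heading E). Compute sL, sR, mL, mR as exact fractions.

18/85 90/337 -18/85 13716/28645

left sensor world pos  = (5, 9); dL² = 425
right sensor world pos = (5, 5); dR² = 337
sL = 90/425 = 18/85
sR = 90/337 = 90/337
mL = -1·sL + 0·sR = -18/85
mR = 1·sL + 1·sR = 13716/28645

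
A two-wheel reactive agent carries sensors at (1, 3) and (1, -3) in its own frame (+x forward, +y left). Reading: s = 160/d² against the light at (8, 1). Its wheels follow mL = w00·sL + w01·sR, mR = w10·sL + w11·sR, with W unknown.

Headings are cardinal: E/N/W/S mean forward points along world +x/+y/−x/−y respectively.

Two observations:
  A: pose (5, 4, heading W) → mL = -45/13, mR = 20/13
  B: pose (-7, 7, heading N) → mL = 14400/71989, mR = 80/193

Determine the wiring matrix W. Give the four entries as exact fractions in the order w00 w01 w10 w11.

obs A: pose=(5,4,W) → sL=10, sR=40/13, mL=-45/13, mR=20/13
obs B: pose=(-7,7,N) → sL=160/373, sR=160/193, mL=14400/71989, mR=80/193
sensor matrix S = [[10, 40/13], [160/373, 160/193]]; det S = 6523200/935857
solve [mL_A; mL_B] = S·[w00; w01] and [mR_A; mR_B] = S·[w10; w11]:
  w00 = -1/2, w01 = 1/2, w10 = 0, w11 = 1/2

-1/2 1/2 0 1/2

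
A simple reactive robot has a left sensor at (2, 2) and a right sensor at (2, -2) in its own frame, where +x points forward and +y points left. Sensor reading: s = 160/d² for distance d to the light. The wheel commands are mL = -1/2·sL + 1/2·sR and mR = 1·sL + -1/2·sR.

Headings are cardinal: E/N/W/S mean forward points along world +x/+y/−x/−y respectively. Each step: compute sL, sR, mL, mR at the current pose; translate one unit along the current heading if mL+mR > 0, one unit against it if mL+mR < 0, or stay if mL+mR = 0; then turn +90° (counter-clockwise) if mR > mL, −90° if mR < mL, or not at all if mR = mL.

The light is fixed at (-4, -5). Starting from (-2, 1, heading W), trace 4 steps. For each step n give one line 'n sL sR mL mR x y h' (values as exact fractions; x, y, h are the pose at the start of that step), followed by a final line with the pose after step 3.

n=0: pose=(-2,1,W); sL=10, sR=5/2; mL=-15/4, mR=35/4; mL+mR=5 → advance +1; mR−mL=25/2 → turn +1·90°
n=1: pose=(-3,1,S); sL=32/5, sR=160/17; mL=128/85, mR=144/85; mL+mR=16/5 → advance +1; mR−mL=16/85 → turn +1·90°
n=2: pose=(-3,0,E); sL=80/29, sR=80/9; mL=800/261, mR=-440/261; mL+mR=40/29 → advance +1; mR−mL=-1240/261 → turn -1·90°
n=3: pose=(-2,0,S); sL=32/5, sR=160/9; mL=256/45, mR=-112/45; mL+mR=16/5 → advance +1; mR−mL=-368/45 → turn -1·90°

0 10 5/2 -15/4 35/4 -2 1 W
1 32/5 160/17 128/85 144/85 -3 1 S
2 80/29 80/9 800/261 -440/261 -3 0 E
3 32/5 160/9 256/45 -112/45 -2 0 S
final -2 -1 W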